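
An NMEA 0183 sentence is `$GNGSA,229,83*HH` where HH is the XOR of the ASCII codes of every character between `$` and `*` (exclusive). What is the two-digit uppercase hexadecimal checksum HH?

6E

XOR the ASCII codes of the payload characters:
  'G' = 0x47 → acc = 0x47
  'N' = 0x4E → acc = 0x09
  'G' = 0x47 → acc = 0x4E
  'S' = 0x53 → acc = 0x1D
  'A' = 0x41 → acc = 0x5C
  ',' = 0x2C → acc = 0x70
  '2' = 0x32 → acc = 0x42
  '2' = 0x32 → acc = 0x70
  '9' = 0x39 → acc = 0x49
  ',' = 0x2C → acc = 0x65
  '8' = 0x38 → acc = 0x5D
  '3' = 0x33 → acc = 0x6E
Checksum = 0x6E.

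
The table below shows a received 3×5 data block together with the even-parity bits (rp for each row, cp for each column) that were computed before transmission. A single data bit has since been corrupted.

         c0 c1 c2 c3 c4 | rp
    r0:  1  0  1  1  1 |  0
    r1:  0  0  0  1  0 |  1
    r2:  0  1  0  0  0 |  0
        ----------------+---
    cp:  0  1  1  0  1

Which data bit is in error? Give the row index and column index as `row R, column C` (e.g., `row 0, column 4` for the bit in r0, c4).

row 2, column 0

Recompute each row's even parity and compare to rp:
  r0: data parity 0, sent rp 0 → ok
  r1: data parity 1, sent rp 1 → ok
  r2: data parity 1, sent rp 0 → mismatch
Recompute each column's even parity and compare to cp:
  c0: data parity 1, sent cp 0 → mismatch
  c1: data parity 1, sent cp 1 → ok
  c2: data parity 1, sent cp 1 → ok
  c3: data parity 0, sent cp 0 → ok
  c4: data parity 1, sent cp 1 → ok
Exactly one row (r2) and one column (c0) fail → the flipped bit is at their intersection.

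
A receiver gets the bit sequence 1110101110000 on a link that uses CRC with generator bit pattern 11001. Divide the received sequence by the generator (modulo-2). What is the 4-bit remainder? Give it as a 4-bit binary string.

Modulo-2 division of 1110101110000 by 11001:
  pos 0: 11101 XOR 11001 = 00100
  pos 2: 10001 XOR 11001 = 01000
  pos 3: 10001 XOR 11001 = 01000
  pos 4: 10001 XOR 11001 = 01000
  pos 5: 10000 XOR 11001 = 01001
  pos 6: 10010 XOR 11001 = 01011
  pos 7: 10110 XOR 11001 = 01111
  pos 8: 11110 XOR 11001 = 00111
Remainder = 0111 (nonzero — an error is detected).

0111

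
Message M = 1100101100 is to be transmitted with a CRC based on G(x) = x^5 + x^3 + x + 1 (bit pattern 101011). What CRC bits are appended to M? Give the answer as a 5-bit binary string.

10000

Append 5 zeros: 110010110000000. Divide by 101011 (XOR where the leading bit is 1):
  pos 0: 110010 XOR 101011 = 011001
  pos 1: 110011 XOR 101011 = 011000
  pos 2: 110001 XOR 101011 = 011010
  pos 3: 110100 XOR 101011 = 011111
  pos 4: 111110 XOR 101011 = 010101
  pos 5: 101010 XOR 101011 = 000001
Remainder (last 5 bits) = 10000. This is the CRC / FCS.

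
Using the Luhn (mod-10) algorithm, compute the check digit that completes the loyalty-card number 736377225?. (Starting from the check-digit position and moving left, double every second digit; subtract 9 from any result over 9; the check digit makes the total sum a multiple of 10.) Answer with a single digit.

7

Partial digits right→left: 5 2 2 7 7 3 6 3 7
Double every second digit counting from the check-digit position (so the 1st, 3rd, 5th, ... of the partial from the right).
  doubled (with −9 where >9): 1 4 5 3 5 → sum 18
  kept as-is: 2 7 3 3 → sum 15
Total = 18 + 15 = 33.
Check digit = (10 − (33 mod 10)) mod 10 = 7.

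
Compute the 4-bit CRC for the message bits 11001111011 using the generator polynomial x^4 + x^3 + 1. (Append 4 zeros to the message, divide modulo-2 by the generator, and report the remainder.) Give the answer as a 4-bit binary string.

Append 4 zeros: 110011110110000. Divide by 11001 (XOR where the leading bit is 1):
  pos 0: 11001 XOR 11001 = 00000
  pos 5: 11101 XOR 11001 = 00100
  pos 7: 10010 XOR 11001 = 01011
  pos 8: 10110 XOR 11001 = 01111
  pos 9: 11110 XOR 11001 = 00111
Remainder (last 4 bits) = 1110. This is the CRC / FCS.

1110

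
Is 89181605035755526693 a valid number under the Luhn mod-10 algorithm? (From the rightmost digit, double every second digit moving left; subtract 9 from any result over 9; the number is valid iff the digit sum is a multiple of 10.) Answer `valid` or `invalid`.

From the right, keep odd positions and double even positions (subtract 9 from any doubled value over 9):
  doubled (positions 2,4,...): 9 3 1 1 1 0 0 2 2 7 → sum 26
  kept (positions 1,3,...): 3 6 2 5 7 3 5 6 8 9 → sum 54
Total = 80.
80 mod 10 = 0, so the number is valid.

valid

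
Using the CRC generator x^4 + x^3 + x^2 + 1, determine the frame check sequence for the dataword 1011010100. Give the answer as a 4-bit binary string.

0111

Append 4 zeros: 10110101000000. Divide by 11101 (XOR where the leading bit is 1):
  pos 0: 10110 XOR 11101 = 01011
  pos 1: 10111 XOR 11101 = 01010
  pos 2: 10100 XOR 11101 = 01001
  pos 3: 10011 XOR 11101 = 01110
  pos 4: 11100 XOR 11101 = 00001
  pos 8: 10000 XOR 11101 = 01101
  pos 9: 11010 XOR 11101 = 00111
Remainder (last 4 bits) = 0111. This is the CRC / FCS.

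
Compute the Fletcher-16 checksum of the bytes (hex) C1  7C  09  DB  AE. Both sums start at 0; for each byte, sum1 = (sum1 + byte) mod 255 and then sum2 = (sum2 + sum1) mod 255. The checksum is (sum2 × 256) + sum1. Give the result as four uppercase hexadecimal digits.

3CD1

Running sums (mod 255):
  after byte 0 (C1): sum1=193, sum2=193
  after byte 1 (7C): sum1=62, sum2=0
  after byte 2 (09): sum1=71, sum2=71
  after byte 3 (DB): sum1=35, sum2=106
  after byte 4 (AE): sum1=209, sum2=60
Checksum = sum2·256 + sum1 = 60·256 + 209 = 15569 = 0x3CD1.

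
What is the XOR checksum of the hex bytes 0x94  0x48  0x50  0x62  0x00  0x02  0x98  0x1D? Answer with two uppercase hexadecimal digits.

69

XOR the bytes together:
  start with 0x94
  0x94 ⊕ 0x48 = 0xDC
  0xDC ⊕ 0x50 = 0x8C
  0x8C ⊕ 0x62 = 0xEE
  0xEE ⊕ 0x00 = 0xEE
  0xEE ⊕ 0x02 = 0xEC
  0xEC ⊕ 0x98 = 0x74
  0x74 ⊕ 0x1D = 0x69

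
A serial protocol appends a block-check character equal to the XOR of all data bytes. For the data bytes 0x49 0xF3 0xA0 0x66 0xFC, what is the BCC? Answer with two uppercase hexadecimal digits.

XOR the bytes together:
  start with 0x49
  0x49 ⊕ 0xF3 = 0xBA
  0xBA ⊕ 0xA0 = 0x1A
  0x1A ⊕ 0x66 = 0x7C
  0x7C ⊕ 0xFC = 0x80

80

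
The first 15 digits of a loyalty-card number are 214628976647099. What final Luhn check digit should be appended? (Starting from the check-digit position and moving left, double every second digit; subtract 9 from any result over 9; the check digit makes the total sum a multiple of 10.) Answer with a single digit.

1

Partial digits right→left: 9 9 0 7 4 6 6 7 9 8 2 6 4 1 2
Double every second digit counting from the check-digit position (so the 1st, 3rd, 5th, ... of the partial from the right).
  doubled (with −9 where >9): 9 0 8 3 9 4 8 4 → sum 45
  kept as-is: 9 7 6 7 8 6 1 → sum 44
Total = 45 + 44 = 89.
Check digit = (10 − (89 mod 10)) mod 10 = 1.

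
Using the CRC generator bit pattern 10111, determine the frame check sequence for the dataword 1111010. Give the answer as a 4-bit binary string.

Append 4 zeros: 11110100000. Divide by 10111 (XOR where the leading bit is 1):
  pos 0: 11110 XOR 10111 = 01001
  pos 1: 10011 XOR 10111 = 00100
  pos 3: 10000 XOR 10111 = 00111
  pos 5: 11100 XOR 10111 = 01011
  pos 6: 10110 XOR 10111 = 00001
Remainder (last 4 bits) = 0001. This is the CRC / FCS.

0001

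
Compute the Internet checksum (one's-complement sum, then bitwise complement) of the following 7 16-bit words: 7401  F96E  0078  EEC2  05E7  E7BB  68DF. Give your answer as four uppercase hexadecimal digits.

One's-complement addition (fold any carry out of bit 15 back into bit 0):
  0x7401 + 0xF96E = 0x16D6F → wrap carry → 0x6D70
  0x6D70 + 0x0078 = 0x06DE8
  0x6DE8 + 0xEEC2 = 0x15CAA → wrap carry → 0x5CAB
  0x5CAB + 0x05E7 = 0x06292
  0x6292 + 0xE7BB = 0x14A4D → wrap carry → 0x4A4E
  0x4A4E + 0x68DF = 0x0B32D
One's-complement sum = 0xB32D.
Checksum = ~0xB32D & 0xFFFF = 0x4CD2.

4CD2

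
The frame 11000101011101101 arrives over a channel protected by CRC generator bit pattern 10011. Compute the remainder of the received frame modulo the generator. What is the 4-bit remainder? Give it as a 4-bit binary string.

Modulo-2 division of 11000101011101101 by 10011:
  pos 0: 11000 XOR 10011 = 01011
  pos 1: 10111 XOR 10011 = 00100
  pos 3: 10001 XOR 10011 = 00010
  pos 6: 10011 XOR 10011 = 00000
  pos 11: 10110 XOR 10011 = 00101
Remainder = 1011 (nonzero — an error is detected).

1011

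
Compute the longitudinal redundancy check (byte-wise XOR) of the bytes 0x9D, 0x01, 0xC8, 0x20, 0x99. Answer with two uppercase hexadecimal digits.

ED

XOR the bytes together:
  start with 0x9D
  0x9D ⊕ 0x01 = 0x9C
  0x9C ⊕ 0xC8 = 0x54
  0x54 ⊕ 0x20 = 0x74
  0x74 ⊕ 0x99 = 0xED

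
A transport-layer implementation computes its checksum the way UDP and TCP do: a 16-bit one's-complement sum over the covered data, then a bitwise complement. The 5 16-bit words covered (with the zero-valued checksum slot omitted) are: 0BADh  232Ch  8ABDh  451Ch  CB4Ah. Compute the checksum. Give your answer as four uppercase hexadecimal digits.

One's-complement addition (fold any carry out of bit 15 back into bit 0):
  0x0BAD + 0x232C = 0x02ED9
  0x2ED9 + 0x8ABD = 0x0B996
  0xB996 + 0x451C = 0x0FEB2
  0xFEB2 + 0xCB4A = 0x1C9FC → wrap carry → 0xC9FD
One's-complement sum = 0xC9FD.
Checksum = ~0xC9FD & 0xFFFF = 0x3602.

3602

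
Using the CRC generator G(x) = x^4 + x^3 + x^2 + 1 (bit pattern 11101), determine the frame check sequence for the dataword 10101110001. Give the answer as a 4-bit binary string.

Append 4 zeros: 101011100010000. Divide by 11101 (XOR where the leading bit is 1):
  pos 0: 10101 XOR 11101 = 01000
  pos 1: 10001 XOR 11101 = 01100
  pos 2: 11001 XOR 11101 = 00100
  pos 4: 10000 XOR 11101 = 01101
  pos 5: 11010 XOR 11101 = 00111
  pos 7: 11110 XOR 11101 = 00011
  pos 10: 11000 XOR 11101 = 00101
Remainder (last 4 bits) = 0101. This is the CRC / FCS.

0101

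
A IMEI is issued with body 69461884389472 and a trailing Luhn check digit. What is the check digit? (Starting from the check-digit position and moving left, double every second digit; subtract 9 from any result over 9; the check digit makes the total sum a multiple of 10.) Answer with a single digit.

6

Partial digits right→left: 2 7 4 9 8 3 4 8 8 1 6 4 9 6
Double every second digit counting from the check-digit position (so the 1st, 3rd, 5th, ... of the partial from the right).
  doubled (with −9 where >9): 4 8 7 8 7 3 9 → sum 46
  kept as-is: 7 9 3 8 1 4 6 → sum 38
Total = 46 + 38 = 84.
Check digit = (10 − (84 mod 10)) mod 10 = 6.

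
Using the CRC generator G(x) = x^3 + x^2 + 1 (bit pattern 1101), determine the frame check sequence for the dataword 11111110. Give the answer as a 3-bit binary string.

Append 3 zeros: 11111110000. Divide by 1101 (XOR where the leading bit is 1):
  pos 0: 1111 XOR 1101 = 0010
  pos 2: 1011 XOR 1101 = 0110
  pos 3: 1101 XOR 1101 = 0000
Remainder (last 3 bits) = 000. This is the CRC / FCS.

000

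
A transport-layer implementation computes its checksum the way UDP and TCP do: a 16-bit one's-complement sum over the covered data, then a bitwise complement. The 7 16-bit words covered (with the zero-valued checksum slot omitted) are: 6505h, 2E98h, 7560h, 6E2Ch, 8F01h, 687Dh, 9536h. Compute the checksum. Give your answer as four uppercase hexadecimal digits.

FC1F

One's-complement addition (fold any carry out of bit 15 back into bit 0):
  0x6505 + 0x2E98 = 0x0939D
  0x939D + 0x7560 = 0x108FD → wrap carry → 0x08FE
  0x08FE + 0x6E2C = 0x0772A
  0x772A + 0x8F01 = 0x1062B → wrap carry → 0x062C
  0x062C + 0x687D = 0x06EA9
  0x6EA9 + 0x9536 = 0x103DF → wrap carry → 0x03E0
One's-complement sum = 0x03E0.
Checksum = ~0x03E0 & 0xFFFF = 0xFC1F.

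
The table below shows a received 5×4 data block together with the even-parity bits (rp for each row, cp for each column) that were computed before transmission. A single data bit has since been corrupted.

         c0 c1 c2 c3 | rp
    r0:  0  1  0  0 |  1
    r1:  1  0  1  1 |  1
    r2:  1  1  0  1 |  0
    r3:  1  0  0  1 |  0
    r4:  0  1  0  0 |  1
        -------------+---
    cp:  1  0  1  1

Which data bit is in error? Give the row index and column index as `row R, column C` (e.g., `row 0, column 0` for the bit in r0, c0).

Recompute each row's even parity and compare to rp:
  r0: data parity 1, sent rp 1 → ok
  r1: data parity 1, sent rp 1 → ok
  r2: data parity 1, sent rp 0 → mismatch
  r3: data parity 0, sent rp 0 → ok
  r4: data parity 1, sent rp 1 → ok
Recompute each column's even parity and compare to cp:
  c0: data parity 1, sent cp 1 → ok
  c1: data parity 1, sent cp 0 → mismatch
  c2: data parity 1, sent cp 1 → ok
  c3: data parity 1, sent cp 1 → ok
Exactly one row (r2) and one column (c1) fail → the flipped bit is at their intersection.

row 2, column 1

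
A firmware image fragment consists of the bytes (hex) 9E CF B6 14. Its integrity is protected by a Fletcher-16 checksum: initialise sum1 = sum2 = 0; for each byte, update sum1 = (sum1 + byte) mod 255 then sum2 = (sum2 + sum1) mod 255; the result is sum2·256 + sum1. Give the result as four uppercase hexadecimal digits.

6B39

Running sums (mod 255):
  after byte 0 (9E): sum1=158, sum2=158
  after byte 1 (CF): sum1=110, sum2=13
  after byte 2 (B6): sum1=37, sum2=50
  after byte 3 (14): sum1=57, sum2=107
Checksum = sum2·256 + sum1 = 107·256 + 57 = 27449 = 0x6B39.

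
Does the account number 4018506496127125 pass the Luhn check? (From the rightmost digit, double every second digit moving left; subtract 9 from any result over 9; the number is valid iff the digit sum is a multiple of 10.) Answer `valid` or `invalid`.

From the right, keep odd positions and double even positions (subtract 9 from any doubled value over 9):
  doubled (positions 2,4,...): 4 5 2 9 3 1 2 8 → sum 34
  kept (positions 1,3,...): 5 1 2 6 4 0 8 0 → sum 26
Total = 60.
60 mod 10 = 0, so the number is valid.

valid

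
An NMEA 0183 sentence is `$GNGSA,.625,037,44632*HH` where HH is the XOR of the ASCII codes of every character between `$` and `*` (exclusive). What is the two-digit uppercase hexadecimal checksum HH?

6C

XOR the ASCII codes of the payload characters:
  'G' = 0x47 → acc = 0x47
  'N' = 0x4E → acc = 0x09
  'G' = 0x47 → acc = 0x4E
  'S' = 0x53 → acc = 0x1D
  'A' = 0x41 → acc = 0x5C
  ',' = 0x2C → acc = 0x70
  '.' = 0x2E → acc = 0x5E
  '6' = 0x36 → acc = 0x68
  '2' = 0x32 → acc = 0x5A
  '5' = 0x35 → acc = 0x6F
  ',' = 0x2C → acc = 0x43
  '0' = 0x30 → acc = 0x73
  '3' = 0x33 → acc = 0x40
  '7' = 0x37 → acc = 0x77
  ',' = 0x2C → acc = 0x5B
  '4' = 0x34 → acc = 0x6F
  '4' = 0x34 → acc = 0x5B
  '6' = 0x36 → acc = 0x6D
  '3' = 0x33 → acc = 0x5E
  '2' = 0x32 → acc = 0x6C
Checksum = 0x6C.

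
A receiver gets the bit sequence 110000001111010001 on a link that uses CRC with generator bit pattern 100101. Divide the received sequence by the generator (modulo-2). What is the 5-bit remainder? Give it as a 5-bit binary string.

10000

Modulo-2 division of 110000001111010001 by 100101:
  pos 0: 110000 XOR 100101 = 010101
  pos 1: 101010 XOR 100101 = 001111
  pos 3: 111101 XOR 100101 = 011000
  pos 4: 110001 XOR 100101 = 010100
  pos 5: 101001 XOR 100101 = 001100
  pos 7: 110010 XOR 100101 = 010111
  pos 8: 101111 XOR 100101 = 001010
  pos 10: 101000 XOR 100101 = 001101
  pos 12: 110101 XOR 100101 = 010000
Remainder = 10000 (nonzero — an error is detected).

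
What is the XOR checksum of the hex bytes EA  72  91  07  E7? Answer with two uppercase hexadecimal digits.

E9

XOR the bytes together:
  start with 0xEA
  0xEA ⊕ 0x72 = 0x98
  0x98 ⊕ 0x91 = 0x09
  0x09 ⊕ 0x07 = 0x0E
  0x0E ⊕ 0xE7 = 0xE9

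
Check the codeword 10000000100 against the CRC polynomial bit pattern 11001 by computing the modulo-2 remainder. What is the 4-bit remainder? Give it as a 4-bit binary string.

Modulo-2 division of 10000000100 by 11001:
  pos 0: 10000 XOR 11001 = 01001
  pos 1: 10010 XOR 11001 = 01011
  pos 2: 10110 XOR 11001 = 01111
  pos 3: 11110 XOR 11001 = 00111
  pos 5: 11110 XOR 11001 = 00111
Remainder = 1110 (nonzero — an error is detected).

1110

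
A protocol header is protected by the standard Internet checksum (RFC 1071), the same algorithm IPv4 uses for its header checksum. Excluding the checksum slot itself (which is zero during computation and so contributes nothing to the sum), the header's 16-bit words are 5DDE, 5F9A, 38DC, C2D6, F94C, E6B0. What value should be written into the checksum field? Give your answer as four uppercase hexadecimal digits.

One's-complement addition (fold any carry out of bit 15 back into bit 0):
  0x5DDE + 0x5F9A = 0x0BD78
  0xBD78 + 0x38DC = 0x0F654
  0xF654 + 0xC2D6 = 0x1B92A → wrap carry → 0xB92B
  0xB92B + 0xF94C = 0x1B277 → wrap carry → 0xB278
  0xB278 + 0xE6B0 = 0x19928 → wrap carry → 0x9929
One's-complement sum = 0x9929.
Checksum = ~0x9929 & 0xFFFF = 0x66D6.

66D6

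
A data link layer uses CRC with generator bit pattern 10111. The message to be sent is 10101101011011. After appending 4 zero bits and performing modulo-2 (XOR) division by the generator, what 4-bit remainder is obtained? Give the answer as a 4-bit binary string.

Append 4 zeros: 101011010110110000. Divide by 10111 (XOR where the leading bit is 1):
  pos 0: 10101 XOR 10111 = 00010
  pos 3: 10101 XOR 10111 = 00010
  pos 6: 10011 XOR 10111 = 00100
  pos 8: 10001 XOR 10111 = 00110
  pos 10: 11010 XOR 10111 = 01101
  pos 11: 11010 XOR 10111 = 01101
  pos 12: 11010 XOR 10111 = 01101
  pos 13: 11010 XOR 10111 = 01101
Remainder (last 4 bits) = 1101. This is the CRC / FCS.

1101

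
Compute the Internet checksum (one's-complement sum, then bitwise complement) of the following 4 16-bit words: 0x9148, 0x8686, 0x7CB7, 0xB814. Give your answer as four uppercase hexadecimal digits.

B364

One's-complement addition (fold any carry out of bit 15 back into bit 0):
  0x9148 + 0x8686 = 0x117CE → wrap carry → 0x17CF
  0x17CF + 0x7CB7 = 0x09486
  0x9486 + 0xB814 = 0x14C9A → wrap carry → 0x4C9B
One's-complement sum = 0x4C9B.
Checksum = ~0x4C9B & 0xFFFF = 0xB364.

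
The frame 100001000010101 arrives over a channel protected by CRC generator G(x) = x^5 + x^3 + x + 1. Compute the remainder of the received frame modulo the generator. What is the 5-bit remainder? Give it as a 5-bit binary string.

Modulo-2 division of 100001000010101 by 101011:
  pos 0: 100001 XOR 101011 = 001010
  pos 2: 101000 XOR 101011 = 000011
  pos 6: 110010 XOR 101011 = 011001
  pos 7: 110011 XOR 101011 = 011000
  pos 8: 110000 XOR 101011 = 011011
  pos 9: 110111 XOR 101011 = 011100
Remainder = 11100 (nonzero — an error is detected).

11100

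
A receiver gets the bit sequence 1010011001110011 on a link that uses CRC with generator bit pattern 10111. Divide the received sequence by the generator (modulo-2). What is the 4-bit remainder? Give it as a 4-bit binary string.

Modulo-2 division of 1010011001110011 by 10111:
  pos 0: 10100 XOR 10111 = 00011
  pos 3: 11110 XOR 10111 = 01001
  pos 4: 10010 XOR 10111 = 00101
  pos 6: 10111 XOR 10111 = 00000
  pos 11: 10011 XOR 10111 = 00100
Remainder = 0100 (nonzero — an error is detected).

0100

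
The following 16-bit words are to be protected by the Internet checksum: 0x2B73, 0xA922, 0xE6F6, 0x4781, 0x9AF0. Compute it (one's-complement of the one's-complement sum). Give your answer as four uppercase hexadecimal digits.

One's-complement addition (fold any carry out of bit 15 back into bit 0):
  0x2B73 + 0xA922 = 0x0D495
  0xD495 + 0xE6F6 = 0x1BB8B → wrap carry → 0xBB8C
  0xBB8C + 0x4781 = 0x1030D → wrap carry → 0x030E
  0x030E + 0x9AF0 = 0x09DFE
One's-complement sum = 0x9DFE.
Checksum = ~0x9DFE & 0xFFFF = 0x6201.

6201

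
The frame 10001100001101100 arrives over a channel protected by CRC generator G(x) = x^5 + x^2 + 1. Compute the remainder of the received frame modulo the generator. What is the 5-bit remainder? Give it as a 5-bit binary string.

10001

Modulo-2 division of 10001100001101100 by 100101:
  pos 0: 100011 XOR 100101 = 000110
  pos 3: 110000 XOR 100101 = 010101
  pos 4: 101010 XOR 100101 = 001111
  pos 6: 111111 XOR 100101 = 011010
  pos 7: 110100 XOR 100101 = 010001
  pos 8: 100011 XOR 100101 = 000110
  pos 11: 110100 XOR 100101 = 010001
Remainder = 10001 (nonzero — an error is detected).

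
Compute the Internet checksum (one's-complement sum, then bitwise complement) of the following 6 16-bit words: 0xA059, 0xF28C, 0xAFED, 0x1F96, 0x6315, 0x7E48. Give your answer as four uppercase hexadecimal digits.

BC37

One's-complement addition (fold any carry out of bit 15 back into bit 0):
  0xA059 + 0xF28C = 0x192E5 → wrap carry → 0x92E6
  0x92E6 + 0xAFED = 0x142D3 → wrap carry → 0x42D4
  0x42D4 + 0x1F96 = 0x0626A
  0x626A + 0x6315 = 0x0C57F
  0xC57F + 0x7E48 = 0x143C7 → wrap carry → 0x43C8
One's-complement sum = 0x43C8.
Checksum = ~0x43C8 & 0xFFFF = 0xBC37.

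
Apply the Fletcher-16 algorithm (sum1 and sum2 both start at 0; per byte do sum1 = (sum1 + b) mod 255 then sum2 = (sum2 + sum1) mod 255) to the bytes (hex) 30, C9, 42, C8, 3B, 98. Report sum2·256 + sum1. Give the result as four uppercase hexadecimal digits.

84D8

Running sums (mod 255):
  after byte 0 (30): sum1=48, sum2=48
  after byte 1 (C9): sum1=249, sum2=42
  after byte 2 (42): sum1=60, sum2=102
  after byte 3 (C8): sum1=5, sum2=107
  after byte 4 (3B): sum1=64, sum2=171
  after byte 5 (98): sum1=216, sum2=132
Checksum = sum2·256 + sum1 = 132·256 + 216 = 34008 = 0x84D8.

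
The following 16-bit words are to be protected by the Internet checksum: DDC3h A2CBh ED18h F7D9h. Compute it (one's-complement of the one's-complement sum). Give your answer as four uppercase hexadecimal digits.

9A7D

One's-complement addition (fold any carry out of bit 15 back into bit 0):
  0xDDC3 + 0xA2CB = 0x1808E → wrap carry → 0x808F
  0x808F + 0xED18 = 0x16DA7 → wrap carry → 0x6DA8
  0x6DA8 + 0xF7D9 = 0x16581 → wrap carry → 0x6582
One's-complement sum = 0x6582.
Checksum = ~0x6582 & 0xFFFF = 0x9A7D.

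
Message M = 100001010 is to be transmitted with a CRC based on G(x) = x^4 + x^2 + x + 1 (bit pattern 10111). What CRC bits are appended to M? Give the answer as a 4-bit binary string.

Append 4 zeros: 1000010100000. Divide by 10111 (XOR where the leading bit is 1):
  pos 0: 10000 XOR 10111 = 00111
  pos 2: 11110 XOR 10111 = 01001
  pos 3: 10011 XOR 10111 = 00100
  pos 5: 10000 XOR 10111 = 00111
  pos 7: 11100 XOR 10111 = 01011
  pos 8: 10110 XOR 10111 = 00001
Remainder (last 4 bits) = 0001. This is the CRC / FCS.

0001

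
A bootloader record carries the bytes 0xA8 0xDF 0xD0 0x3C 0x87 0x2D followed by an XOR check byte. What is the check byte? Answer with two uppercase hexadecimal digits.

XOR the bytes together:
  start with 0xA8
  0xA8 ⊕ 0xDF = 0x77
  0x77 ⊕ 0xD0 = 0xA7
  0xA7 ⊕ 0x3C = 0x9B
  0x9B ⊕ 0x87 = 0x1C
  0x1C ⊕ 0x2D = 0x31

31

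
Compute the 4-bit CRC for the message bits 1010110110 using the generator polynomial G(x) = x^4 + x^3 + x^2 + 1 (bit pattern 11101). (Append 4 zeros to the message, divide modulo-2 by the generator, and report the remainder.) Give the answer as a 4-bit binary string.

Append 4 zeros: 10101101100000. Divide by 11101 (XOR where the leading bit is 1):
  pos 0: 10101 XOR 11101 = 01000
  pos 1: 10001 XOR 11101 = 01100
  pos 2: 11000 XOR 11101 = 00101
  pos 4: 10111 XOR 11101 = 01010
  pos 5: 10100 XOR 11101 = 01001
  pos 6: 10010 XOR 11101 = 01111
  pos 7: 11110 XOR 11101 = 00011
Remainder (last 4 bits) = 1100. This is the CRC / FCS.

1100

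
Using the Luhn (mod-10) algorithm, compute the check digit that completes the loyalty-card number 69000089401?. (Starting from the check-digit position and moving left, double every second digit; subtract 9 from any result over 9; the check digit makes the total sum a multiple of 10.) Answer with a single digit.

2

Partial digits right→left: 1 0 4 9 8 0 0 0 0 9 6
Double every second digit counting from the check-digit position (so the 1st, 3rd, 5th, ... of the partial from the right).
  doubled (with −9 where >9): 2 8 7 0 0 3 → sum 20
  kept as-is: 0 9 0 0 9 → sum 18
Total = 20 + 18 = 38.
Check digit = (10 − (38 mod 10)) mod 10 = 2.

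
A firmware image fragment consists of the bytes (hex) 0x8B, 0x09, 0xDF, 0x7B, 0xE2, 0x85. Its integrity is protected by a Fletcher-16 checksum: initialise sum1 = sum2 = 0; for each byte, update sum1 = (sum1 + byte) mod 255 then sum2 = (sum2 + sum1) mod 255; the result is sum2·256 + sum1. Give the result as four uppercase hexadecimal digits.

Running sums (mod 255):
  after byte 0 (0x8B): sum1=139, sum2=139
  after byte 1 (0x09): sum1=148, sum2=32
  after byte 2 (0xDF): sum1=116, sum2=148
  after byte 3 (0x7B): sum1=239, sum2=132
  after byte 4 (0xE2): sum1=210, sum2=87
  after byte 5 (0x85): sum1=88, sum2=175
Checksum = sum2·256 + sum1 = 175·256 + 88 = 44888 = 0xAF58.

AF58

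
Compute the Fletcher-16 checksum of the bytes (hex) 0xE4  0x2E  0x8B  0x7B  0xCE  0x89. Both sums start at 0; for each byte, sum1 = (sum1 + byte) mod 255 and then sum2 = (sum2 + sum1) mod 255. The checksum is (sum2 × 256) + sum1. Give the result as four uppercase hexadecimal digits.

0C72

Running sums (mod 255):
  after byte 0 (0xE4): sum1=228, sum2=228
  after byte 1 (0x2E): sum1=19, sum2=247
  after byte 2 (0x8B): sum1=158, sum2=150
  after byte 3 (0x7B): sum1=26, sum2=176
  after byte 4 (0xCE): sum1=232, sum2=153
  after byte 5 (0x89): sum1=114, sum2=12
Checksum = sum2·256 + sum1 = 12·256 + 114 = 3186 = 0x0C72.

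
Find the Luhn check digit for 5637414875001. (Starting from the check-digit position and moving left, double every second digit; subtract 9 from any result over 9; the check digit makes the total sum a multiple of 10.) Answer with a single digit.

3

Partial digits right→left: 1 0 0 5 7 8 4 1 4 7 3 6 5
Double every second digit counting from the check-digit position (so the 1st, 3rd, 5th, ... of the partial from the right).
  doubled (with −9 where >9): 2 0 5 8 8 6 1 → sum 30
  kept as-is: 0 5 8 1 7 6 → sum 27
Total = 30 + 27 = 57.
Check digit = (10 − (57 mod 10)) mod 10 = 3.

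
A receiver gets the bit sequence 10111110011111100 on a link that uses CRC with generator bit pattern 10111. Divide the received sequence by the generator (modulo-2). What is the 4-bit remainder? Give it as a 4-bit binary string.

0000

Modulo-2 division of 10111110011111100 by 10111:
  pos 0: 10111 XOR 10111 = 00000
  pos 5: 11001 XOR 10111 = 01110
  pos 6: 11101 XOR 10111 = 01010
  pos 7: 10101 XOR 10111 = 00010
  pos 10: 10111 XOR 10111 = 00000
Remainder = 0000 (zero — the frame passes the CRC check).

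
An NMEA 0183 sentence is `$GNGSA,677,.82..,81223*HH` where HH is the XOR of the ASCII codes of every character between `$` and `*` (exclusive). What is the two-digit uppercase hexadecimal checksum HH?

XOR the ASCII codes of the payload characters:
  'G' = 0x47 → acc = 0x47
  'N' = 0x4E → acc = 0x09
  'G' = 0x47 → acc = 0x4E
  'S' = 0x53 → acc = 0x1D
  'A' = 0x41 → acc = 0x5C
  ',' = 0x2C → acc = 0x70
  '6' = 0x36 → acc = 0x46
  '7' = 0x37 → acc = 0x71
  '7' = 0x37 → acc = 0x46
  ',' = 0x2C → acc = 0x6A
  '.' = 0x2E → acc = 0x44
  '8' = 0x38 → acc = 0x7C
  '2' = 0x32 → acc = 0x4E
  '.' = 0x2E → acc = 0x60
  '.' = 0x2E → acc = 0x4E
  ',' = 0x2C → acc = 0x62
  '8' = 0x38 → acc = 0x5A
  '1' = 0x31 → acc = 0x6B
  '2' = 0x32 → acc = 0x59
  '2' = 0x32 → acc = 0x6B
  '3' = 0x33 → acc = 0x58
Checksum = 0x58.

58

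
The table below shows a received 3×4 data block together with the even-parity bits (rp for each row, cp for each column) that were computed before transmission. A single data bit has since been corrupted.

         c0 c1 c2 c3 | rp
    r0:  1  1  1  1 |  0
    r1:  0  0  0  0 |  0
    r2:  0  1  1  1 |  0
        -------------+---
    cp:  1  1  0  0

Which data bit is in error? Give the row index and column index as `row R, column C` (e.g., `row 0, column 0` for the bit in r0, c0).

Recompute each row's even parity and compare to rp:
  r0: data parity 0, sent rp 0 → ok
  r1: data parity 0, sent rp 0 → ok
  r2: data parity 1, sent rp 0 → mismatch
Recompute each column's even parity and compare to cp:
  c0: data parity 1, sent cp 1 → ok
  c1: data parity 0, sent cp 1 → mismatch
  c2: data parity 0, sent cp 0 → ok
  c3: data parity 0, sent cp 0 → ok
Exactly one row (r2) and one column (c1) fail → the flipped bit is at their intersection.

row 2, column 1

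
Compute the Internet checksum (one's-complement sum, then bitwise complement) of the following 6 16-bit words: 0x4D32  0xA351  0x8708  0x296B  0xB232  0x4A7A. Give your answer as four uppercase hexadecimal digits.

625B

One's-complement addition (fold any carry out of bit 15 back into bit 0):
  0x4D32 + 0xA351 = 0x0F083
  0xF083 + 0x8708 = 0x1778B → wrap carry → 0x778C
  0x778C + 0x296B = 0x0A0F7
  0xA0F7 + 0xB232 = 0x15329 → wrap carry → 0x532A
  0x532A + 0x4A7A = 0x09DA4
One's-complement sum = 0x9DA4.
Checksum = ~0x9DA4 & 0xFFFF = 0x625B.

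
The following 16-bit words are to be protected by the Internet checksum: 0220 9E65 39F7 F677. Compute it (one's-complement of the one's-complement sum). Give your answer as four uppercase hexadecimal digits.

One's-complement addition (fold any carry out of bit 15 back into bit 0):
  0x0220 + 0x9E65 = 0x0A085
  0xA085 + 0x39F7 = 0x0DA7C
  0xDA7C + 0xF677 = 0x1D0F3 → wrap carry → 0xD0F4
One's-complement sum = 0xD0F4.
Checksum = ~0xD0F4 & 0xFFFF = 0x2F0B.

2F0B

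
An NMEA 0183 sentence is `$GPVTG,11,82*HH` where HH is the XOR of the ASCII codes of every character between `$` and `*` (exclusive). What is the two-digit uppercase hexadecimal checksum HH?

58

XOR the ASCII codes of the payload characters:
  'G' = 0x47 → acc = 0x47
  'P' = 0x50 → acc = 0x17
  'V' = 0x56 → acc = 0x41
  'T' = 0x54 → acc = 0x15
  'G' = 0x47 → acc = 0x52
  ',' = 0x2C → acc = 0x7E
  '1' = 0x31 → acc = 0x4F
  '1' = 0x31 → acc = 0x7E
  ',' = 0x2C → acc = 0x52
  '8' = 0x38 → acc = 0x6A
  '2' = 0x32 → acc = 0x58
Checksum = 0x58.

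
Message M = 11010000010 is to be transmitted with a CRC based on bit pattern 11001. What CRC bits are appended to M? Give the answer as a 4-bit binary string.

Append 4 zeros: 110100000100000. Divide by 11001 (XOR where the leading bit is 1):
  pos 0: 11010 XOR 11001 = 00011
  pos 3: 11000 XOR 11001 = 00001
  pos 7: 10100 XOR 11001 = 01101
  pos 8: 11010 XOR 11001 = 00011
Remainder (last 4 bits) = 1100. This is the CRC / FCS.

1100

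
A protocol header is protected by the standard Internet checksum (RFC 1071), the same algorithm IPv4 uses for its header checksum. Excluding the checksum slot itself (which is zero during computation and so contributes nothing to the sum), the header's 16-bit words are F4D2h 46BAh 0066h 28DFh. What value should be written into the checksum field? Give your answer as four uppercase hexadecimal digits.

9B2D

One's-complement addition (fold any carry out of bit 15 back into bit 0):
  0xF4D2 + 0x46BA = 0x13B8C → wrap carry → 0x3B8D
  0x3B8D + 0x0066 = 0x03BF3
  0x3BF3 + 0x28DF = 0x064D2
One's-complement sum = 0x64D2.
Checksum = ~0x64D2 & 0xFFFF = 0x9B2D.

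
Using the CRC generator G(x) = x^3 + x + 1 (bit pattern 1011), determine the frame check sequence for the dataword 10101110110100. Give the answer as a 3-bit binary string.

Append 3 zeros: 10101110110100000. Divide by 1011 (XOR where the leading bit is 1):
  pos 0: 1010 XOR 1011 = 0001
  pos 3: 1111 XOR 1011 = 0100
  pos 4: 1000 XOR 1011 = 0011
  pos 6: 1111 XOR 1011 = 0100
  pos 7: 1000 XOR 1011 = 0011
  pos 9: 1110 XOR 1011 = 0101
  pos 10: 1010 XOR 1011 = 0001
  pos 13: 1000 XOR 1011 = 0011
Remainder (last 3 bits) = 011. This is the CRC / FCS.

011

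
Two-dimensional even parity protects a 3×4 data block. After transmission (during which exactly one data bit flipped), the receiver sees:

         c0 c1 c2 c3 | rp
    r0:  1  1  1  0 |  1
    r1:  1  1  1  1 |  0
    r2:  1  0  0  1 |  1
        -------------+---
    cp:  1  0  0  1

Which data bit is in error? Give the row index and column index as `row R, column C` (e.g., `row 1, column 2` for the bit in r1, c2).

Recompute each row's even parity and compare to rp:
  r0: data parity 1, sent rp 1 → ok
  r1: data parity 0, sent rp 0 → ok
  r2: data parity 0, sent rp 1 → mismatch
Recompute each column's even parity and compare to cp:
  c0: data parity 1, sent cp 1 → ok
  c1: data parity 0, sent cp 0 → ok
  c2: data parity 0, sent cp 0 → ok
  c3: data parity 0, sent cp 1 → mismatch
Exactly one row (r2) and one column (c3) fail → the flipped bit is at their intersection.

row 2, column 3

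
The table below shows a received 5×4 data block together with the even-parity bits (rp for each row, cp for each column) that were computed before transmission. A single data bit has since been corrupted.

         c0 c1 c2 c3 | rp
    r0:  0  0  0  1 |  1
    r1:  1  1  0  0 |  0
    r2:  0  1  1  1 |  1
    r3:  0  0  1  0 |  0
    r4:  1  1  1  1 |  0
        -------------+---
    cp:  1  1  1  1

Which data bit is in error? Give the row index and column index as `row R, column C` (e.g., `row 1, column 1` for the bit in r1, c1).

Recompute each row's even parity and compare to rp:
  r0: data parity 1, sent rp 1 → ok
  r1: data parity 0, sent rp 0 → ok
  r2: data parity 1, sent rp 1 → ok
  r3: data parity 1, sent rp 0 → mismatch
  r4: data parity 0, sent rp 0 → ok
Recompute each column's even parity and compare to cp:
  c0: data parity 0, sent cp 1 → mismatch
  c1: data parity 1, sent cp 1 → ok
  c2: data parity 1, sent cp 1 → ok
  c3: data parity 1, sent cp 1 → ok
Exactly one row (r3) and one column (c0) fail → the flipped bit is at their intersection.

row 3, column 0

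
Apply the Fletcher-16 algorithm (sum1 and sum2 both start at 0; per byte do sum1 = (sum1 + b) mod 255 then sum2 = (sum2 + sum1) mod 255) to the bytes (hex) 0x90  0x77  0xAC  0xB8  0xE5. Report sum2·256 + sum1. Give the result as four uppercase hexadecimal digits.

Running sums (mod 255):
  after byte 0 (0x90): sum1=144, sum2=144
  after byte 1 (0x77): sum1=8, sum2=152
  after byte 2 (0xAC): sum1=180, sum2=77
  after byte 3 (0xB8): sum1=109, sum2=186
  after byte 4 (0xE5): sum1=83, sum2=14
Checksum = sum2·256 + sum1 = 14·256 + 83 = 3667 = 0x0E53.

0E53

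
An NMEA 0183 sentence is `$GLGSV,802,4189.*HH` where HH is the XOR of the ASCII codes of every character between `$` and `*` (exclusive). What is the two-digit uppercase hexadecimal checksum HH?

59

XOR the ASCII codes of the payload characters:
  'G' = 0x47 → acc = 0x47
  'L' = 0x4C → acc = 0x0B
  'G' = 0x47 → acc = 0x4C
  'S' = 0x53 → acc = 0x1F
  'V' = 0x56 → acc = 0x49
  ',' = 0x2C → acc = 0x65
  '8' = 0x38 → acc = 0x5D
  '0' = 0x30 → acc = 0x6D
  '2' = 0x32 → acc = 0x5F
  ',' = 0x2C → acc = 0x73
  '4' = 0x34 → acc = 0x47
  '1' = 0x31 → acc = 0x76
  '8' = 0x38 → acc = 0x4E
  '9' = 0x39 → acc = 0x77
  '.' = 0x2E → acc = 0x59
Checksum = 0x59.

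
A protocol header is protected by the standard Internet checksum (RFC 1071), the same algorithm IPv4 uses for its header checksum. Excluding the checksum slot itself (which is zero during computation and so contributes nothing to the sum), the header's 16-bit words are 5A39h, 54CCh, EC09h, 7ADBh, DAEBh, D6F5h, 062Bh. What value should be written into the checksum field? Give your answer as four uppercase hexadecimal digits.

3208

One's-complement addition (fold any carry out of bit 15 back into bit 0):
  0x5A39 + 0x54CC = 0x0AF05
  0xAF05 + 0xEC09 = 0x19B0E → wrap carry → 0x9B0F
  0x9B0F + 0x7ADB = 0x115EA → wrap carry → 0x15EB
  0x15EB + 0xDAEB = 0x0F0D6
  0xF0D6 + 0xD6F5 = 0x1C7CB → wrap carry → 0xC7CC
  0xC7CC + 0x062B = 0x0CDF7
One's-complement sum = 0xCDF7.
Checksum = ~0xCDF7 & 0xFFFF = 0x3208.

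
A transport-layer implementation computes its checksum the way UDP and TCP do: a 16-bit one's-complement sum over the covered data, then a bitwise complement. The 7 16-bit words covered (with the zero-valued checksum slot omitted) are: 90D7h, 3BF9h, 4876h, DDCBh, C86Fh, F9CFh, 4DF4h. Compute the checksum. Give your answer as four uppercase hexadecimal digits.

FCB8

One's-complement addition (fold any carry out of bit 15 back into bit 0):
  0x90D7 + 0x3BF9 = 0x0CCD0
  0xCCD0 + 0x4876 = 0x11546 → wrap carry → 0x1547
  0x1547 + 0xDDCB = 0x0F312
  0xF312 + 0xC86F = 0x1BB81 → wrap carry → 0xBB82
  0xBB82 + 0xF9CF = 0x1B551 → wrap carry → 0xB552
  0xB552 + 0x4DF4 = 0x10346 → wrap carry → 0x0347
One's-complement sum = 0x0347.
Checksum = ~0x0347 & 0xFFFF = 0xFCB8.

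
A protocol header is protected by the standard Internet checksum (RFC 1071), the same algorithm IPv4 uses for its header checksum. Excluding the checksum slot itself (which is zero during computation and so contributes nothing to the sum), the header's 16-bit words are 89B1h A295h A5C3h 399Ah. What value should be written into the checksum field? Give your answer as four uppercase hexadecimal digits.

One's-complement addition (fold any carry out of bit 15 back into bit 0):
  0x89B1 + 0xA295 = 0x12C46 → wrap carry → 0x2C47
  0x2C47 + 0xA5C3 = 0x0D20A
  0xD20A + 0x399A = 0x10BA4 → wrap carry → 0x0BA5
One's-complement sum = 0x0BA5.
Checksum = ~0x0BA5 & 0xFFFF = 0xF45A.

F45A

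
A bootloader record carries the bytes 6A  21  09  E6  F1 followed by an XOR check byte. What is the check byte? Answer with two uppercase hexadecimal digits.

XOR the bytes together:
  start with 0x6A
  0x6A ⊕ 0x21 = 0x4B
  0x4B ⊕ 0x09 = 0x42
  0x42 ⊕ 0xE6 = 0xA4
  0xA4 ⊕ 0xF1 = 0x55

55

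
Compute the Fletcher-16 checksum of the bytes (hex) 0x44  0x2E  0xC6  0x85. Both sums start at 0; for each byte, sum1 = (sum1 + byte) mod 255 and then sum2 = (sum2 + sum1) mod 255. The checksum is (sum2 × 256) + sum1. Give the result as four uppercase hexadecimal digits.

AEBE

Running sums (mod 255):
  after byte 0 (0x44): sum1=68, sum2=68
  after byte 1 (0x2E): sum1=114, sum2=182
  after byte 2 (0xC6): sum1=57, sum2=239
  after byte 3 (0x85): sum1=190, sum2=174
Checksum = sum2·256 + sum1 = 174·256 + 190 = 44734 = 0xAEBE.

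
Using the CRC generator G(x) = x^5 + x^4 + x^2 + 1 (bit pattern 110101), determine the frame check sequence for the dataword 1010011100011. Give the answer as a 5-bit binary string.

Append 5 zeros: 101001110001100000. Divide by 110101 (XOR where the leading bit is 1):
  pos 0: 101001 XOR 110101 = 011100
  pos 1: 111001 XOR 110101 = 001100
  pos 3: 110010 XOR 110101 = 000111
  pos 6: 111001 XOR 110101 = 001100
  pos 8: 110010 XOR 110101 = 000111
  pos 11: 111000 XOR 110101 = 001101
Remainder (last 5 bits) = 11010. This is the CRC / FCS.

11010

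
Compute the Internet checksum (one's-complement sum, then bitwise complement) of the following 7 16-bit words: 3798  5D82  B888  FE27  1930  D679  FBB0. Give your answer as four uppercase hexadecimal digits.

C8D9

One's-complement addition (fold any carry out of bit 15 back into bit 0):
  0x3798 + 0x5D82 = 0x0951A
  0x951A + 0xB888 = 0x14DA2 → wrap carry → 0x4DA3
  0x4DA3 + 0xFE27 = 0x14BCA → wrap carry → 0x4BCB
  0x4BCB + 0x1930 = 0x064FB
  0x64FB + 0xD679 = 0x13B74 → wrap carry → 0x3B75
  0x3B75 + 0xFBB0 = 0x13725 → wrap carry → 0x3726
One's-complement sum = 0x3726.
Checksum = ~0x3726 & 0xFFFF = 0xC8D9.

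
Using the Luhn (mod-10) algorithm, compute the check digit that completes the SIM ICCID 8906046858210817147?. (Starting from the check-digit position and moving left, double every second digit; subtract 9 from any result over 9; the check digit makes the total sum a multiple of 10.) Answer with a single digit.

1

Partial digits right→left: 7 4 1 7 1 8 0 1 2 8 5 8 6 4 0 6 0 9 8
Double every second digit counting from the check-digit position (so the 1st, 3rd, 5th, ... of the partial from the right).
  doubled (with −9 where >9): 5 2 2 0 4 1 3 0 0 7 → sum 24
  kept as-is: 4 7 8 1 8 8 4 6 9 → sum 55
Total = 24 + 55 = 79.
Check digit = (10 − (79 mod 10)) mod 10 = 1.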